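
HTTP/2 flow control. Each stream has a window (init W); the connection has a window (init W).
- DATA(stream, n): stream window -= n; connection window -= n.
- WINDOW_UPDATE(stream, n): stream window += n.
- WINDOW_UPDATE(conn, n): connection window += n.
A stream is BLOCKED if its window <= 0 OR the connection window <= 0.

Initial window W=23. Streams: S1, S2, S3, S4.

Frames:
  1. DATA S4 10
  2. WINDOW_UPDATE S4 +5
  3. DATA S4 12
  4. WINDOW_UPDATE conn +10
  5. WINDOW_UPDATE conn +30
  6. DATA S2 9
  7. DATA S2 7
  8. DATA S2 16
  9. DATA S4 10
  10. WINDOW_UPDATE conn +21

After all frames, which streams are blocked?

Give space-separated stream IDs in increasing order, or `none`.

Answer: S2 S4

Derivation:
Op 1: conn=13 S1=23 S2=23 S3=23 S4=13 blocked=[]
Op 2: conn=13 S1=23 S2=23 S3=23 S4=18 blocked=[]
Op 3: conn=1 S1=23 S2=23 S3=23 S4=6 blocked=[]
Op 4: conn=11 S1=23 S2=23 S3=23 S4=6 blocked=[]
Op 5: conn=41 S1=23 S2=23 S3=23 S4=6 blocked=[]
Op 6: conn=32 S1=23 S2=14 S3=23 S4=6 blocked=[]
Op 7: conn=25 S1=23 S2=7 S3=23 S4=6 blocked=[]
Op 8: conn=9 S1=23 S2=-9 S3=23 S4=6 blocked=[2]
Op 9: conn=-1 S1=23 S2=-9 S3=23 S4=-4 blocked=[1, 2, 3, 4]
Op 10: conn=20 S1=23 S2=-9 S3=23 S4=-4 blocked=[2, 4]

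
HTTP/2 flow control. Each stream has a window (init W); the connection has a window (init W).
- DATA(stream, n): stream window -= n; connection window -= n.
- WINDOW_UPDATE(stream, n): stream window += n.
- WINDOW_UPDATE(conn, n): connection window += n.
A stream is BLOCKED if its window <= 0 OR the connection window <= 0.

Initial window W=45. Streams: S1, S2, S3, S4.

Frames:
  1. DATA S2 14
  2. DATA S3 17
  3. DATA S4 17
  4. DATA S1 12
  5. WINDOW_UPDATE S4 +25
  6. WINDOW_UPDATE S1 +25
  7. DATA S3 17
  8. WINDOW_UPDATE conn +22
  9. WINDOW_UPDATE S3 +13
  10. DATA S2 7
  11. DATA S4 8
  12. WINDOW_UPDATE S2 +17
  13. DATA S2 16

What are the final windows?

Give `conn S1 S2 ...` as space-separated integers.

Answer: -41 58 25 24 45

Derivation:
Op 1: conn=31 S1=45 S2=31 S3=45 S4=45 blocked=[]
Op 2: conn=14 S1=45 S2=31 S3=28 S4=45 blocked=[]
Op 3: conn=-3 S1=45 S2=31 S3=28 S4=28 blocked=[1, 2, 3, 4]
Op 4: conn=-15 S1=33 S2=31 S3=28 S4=28 blocked=[1, 2, 3, 4]
Op 5: conn=-15 S1=33 S2=31 S3=28 S4=53 blocked=[1, 2, 3, 4]
Op 6: conn=-15 S1=58 S2=31 S3=28 S4=53 blocked=[1, 2, 3, 4]
Op 7: conn=-32 S1=58 S2=31 S3=11 S4=53 blocked=[1, 2, 3, 4]
Op 8: conn=-10 S1=58 S2=31 S3=11 S4=53 blocked=[1, 2, 3, 4]
Op 9: conn=-10 S1=58 S2=31 S3=24 S4=53 blocked=[1, 2, 3, 4]
Op 10: conn=-17 S1=58 S2=24 S3=24 S4=53 blocked=[1, 2, 3, 4]
Op 11: conn=-25 S1=58 S2=24 S3=24 S4=45 blocked=[1, 2, 3, 4]
Op 12: conn=-25 S1=58 S2=41 S3=24 S4=45 blocked=[1, 2, 3, 4]
Op 13: conn=-41 S1=58 S2=25 S3=24 S4=45 blocked=[1, 2, 3, 4]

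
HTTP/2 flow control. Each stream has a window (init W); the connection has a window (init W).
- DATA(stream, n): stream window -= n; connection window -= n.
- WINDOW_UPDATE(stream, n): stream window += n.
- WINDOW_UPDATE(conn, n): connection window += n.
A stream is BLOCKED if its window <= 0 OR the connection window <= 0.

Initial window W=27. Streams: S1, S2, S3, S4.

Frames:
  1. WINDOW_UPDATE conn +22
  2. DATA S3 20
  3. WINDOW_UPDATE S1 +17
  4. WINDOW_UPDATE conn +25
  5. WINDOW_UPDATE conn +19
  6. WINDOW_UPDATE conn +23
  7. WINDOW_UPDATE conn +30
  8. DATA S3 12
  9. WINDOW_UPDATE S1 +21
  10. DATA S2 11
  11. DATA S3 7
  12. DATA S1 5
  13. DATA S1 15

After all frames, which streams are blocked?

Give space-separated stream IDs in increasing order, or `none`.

Answer: S3

Derivation:
Op 1: conn=49 S1=27 S2=27 S3=27 S4=27 blocked=[]
Op 2: conn=29 S1=27 S2=27 S3=7 S4=27 blocked=[]
Op 3: conn=29 S1=44 S2=27 S3=7 S4=27 blocked=[]
Op 4: conn=54 S1=44 S2=27 S3=7 S4=27 blocked=[]
Op 5: conn=73 S1=44 S2=27 S3=7 S4=27 blocked=[]
Op 6: conn=96 S1=44 S2=27 S3=7 S4=27 blocked=[]
Op 7: conn=126 S1=44 S2=27 S3=7 S4=27 blocked=[]
Op 8: conn=114 S1=44 S2=27 S3=-5 S4=27 blocked=[3]
Op 9: conn=114 S1=65 S2=27 S3=-5 S4=27 blocked=[3]
Op 10: conn=103 S1=65 S2=16 S3=-5 S4=27 blocked=[3]
Op 11: conn=96 S1=65 S2=16 S3=-12 S4=27 blocked=[3]
Op 12: conn=91 S1=60 S2=16 S3=-12 S4=27 blocked=[3]
Op 13: conn=76 S1=45 S2=16 S3=-12 S4=27 blocked=[3]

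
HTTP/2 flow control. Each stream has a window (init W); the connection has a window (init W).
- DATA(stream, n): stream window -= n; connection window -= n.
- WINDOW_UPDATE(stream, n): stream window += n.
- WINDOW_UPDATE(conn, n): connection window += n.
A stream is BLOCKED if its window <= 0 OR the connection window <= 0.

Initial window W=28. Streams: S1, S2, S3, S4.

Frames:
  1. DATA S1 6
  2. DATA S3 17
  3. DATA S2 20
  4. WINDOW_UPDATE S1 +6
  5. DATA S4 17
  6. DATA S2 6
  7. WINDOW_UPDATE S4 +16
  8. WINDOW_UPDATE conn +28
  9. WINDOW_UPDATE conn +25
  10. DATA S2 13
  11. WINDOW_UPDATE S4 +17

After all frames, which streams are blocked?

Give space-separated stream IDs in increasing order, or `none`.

Op 1: conn=22 S1=22 S2=28 S3=28 S4=28 blocked=[]
Op 2: conn=5 S1=22 S2=28 S3=11 S4=28 blocked=[]
Op 3: conn=-15 S1=22 S2=8 S3=11 S4=28 blocked=[1, 2, 3, 4]
Op 4: conn=-15 S1=28 S2=8 S3=11 S4=28 blocked=[1, 2, 3, 4]
Op 5: conn=-32 S1=28 S2=8 S3=11 S4=11 blocked=[1, 2, 3, 4]
Op 6: conn=-38 S1=28 S2=2 S3=11 S4=11 blocked=[1, 2, 3, 4]
Op 7: conn=-38 S1=28 S2=2 S3=11 S4=27 blocked=[1, 2, 3, 4]
Op 8: conn=-10 S1=28 S2=2 S3=11 S4=27 blocked=[1, 2, 3, 4]
Op 9: conn=15 S1=28 S2=2 S3=11 S4=27 blocked=[]
Op 10: conn=2 S1=28 S2=-11 S3=11 S4=27 blocked=[2]
Op 11: conn=2 S1=28 S2=-11 S3=11 S4=44 blocked=[2]

Answer: S2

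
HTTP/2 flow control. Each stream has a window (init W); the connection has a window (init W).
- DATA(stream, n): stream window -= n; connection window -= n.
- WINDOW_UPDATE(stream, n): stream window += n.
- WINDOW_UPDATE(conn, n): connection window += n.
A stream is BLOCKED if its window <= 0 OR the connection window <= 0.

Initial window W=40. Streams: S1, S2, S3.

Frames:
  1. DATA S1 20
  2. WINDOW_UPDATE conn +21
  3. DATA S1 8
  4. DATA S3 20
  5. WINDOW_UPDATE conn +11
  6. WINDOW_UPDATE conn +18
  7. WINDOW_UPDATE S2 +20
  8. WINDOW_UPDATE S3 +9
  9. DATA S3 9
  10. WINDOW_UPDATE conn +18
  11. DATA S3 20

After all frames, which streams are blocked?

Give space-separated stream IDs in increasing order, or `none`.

Op 1: conn=20 S1=20 S2=40 S3=40 blocked=[]
Op 2: conn=41 S1=20 S2=40 S3=40 blocked=[]
Op 3: conn=33 S1=12 S2=40 S3=40 blocked=[]
Op 4: conn=13 S1=12 S2=40 S3=20 blocked=[]
Op 5: conn=24 S1=12 S2=40 S3=20 blocked=[]
Op 6: conn=42 S1=12 S2=40 S3=20 blocked=[]
Op 7: conn=42 S1=12 S2=60 S3=20 blocked=[]
Op 8: conn=42 S1=12 S2=60 S3=29 blocked=[]
Op 9: conn=33 S1=12 S2=60 S3=20 blocked=[]
Op 10: conn=51 S1=12 S2=60 S3=20 blocked=[]
Op 11: conn=31 S1=12 S2=60 S3=0 blocked=[3]

Answer: S3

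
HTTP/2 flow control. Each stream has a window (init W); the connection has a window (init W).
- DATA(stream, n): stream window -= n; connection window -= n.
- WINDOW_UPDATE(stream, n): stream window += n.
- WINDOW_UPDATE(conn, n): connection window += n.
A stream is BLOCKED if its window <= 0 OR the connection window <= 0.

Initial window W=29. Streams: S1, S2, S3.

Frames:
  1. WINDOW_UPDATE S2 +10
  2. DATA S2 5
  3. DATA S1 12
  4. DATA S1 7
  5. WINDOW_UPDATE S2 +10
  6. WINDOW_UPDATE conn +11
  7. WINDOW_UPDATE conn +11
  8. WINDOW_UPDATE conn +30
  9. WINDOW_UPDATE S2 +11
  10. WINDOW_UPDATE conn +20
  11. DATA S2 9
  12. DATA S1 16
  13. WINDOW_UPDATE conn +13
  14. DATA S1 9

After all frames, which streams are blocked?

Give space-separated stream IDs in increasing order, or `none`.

Op 1: conn=29 S1=29 S2=39 S3=29 blocked=[]
Op 2: conn=24 S1=29 S2=34 S3=29 blocked=[]
Op 3: conn=12 S1=17 S2=34 S3=29 blocked=[]
Op 4: conn=5 S1=10 S2=34 S3=29 blocked=[]
Op 5: conn=5 S1=10 S2=44 S3=29 blocked=[]
Op 6: conn=16 S1=10 S2=44 S3=29 blocked=[]
Op 7: conn=27 S1=10 S2=44 S3=29 blocked=[]
Op 8: conn=57 S1=10 S2=44 S3=29 blocked=[]
Op 9: conn=57 S1=10 S2=55 S3=29 blocked=[]
Op 10: conn=77 S1=10 S2=55 S3=29 blocked=[]
Op 11: conn=68 S1=10 S2=46 S3=29 blocked=[]
Op 12: conn=52 S1=-6 S2=46 S3=29 blocked=[1]
Op 13: conn=65 S1=-6 S2=46 S3=29 blocked=[1]
Op 14: conn=56 S1=-15 S2=46 S3=29 blocked=[1]

Answer: S1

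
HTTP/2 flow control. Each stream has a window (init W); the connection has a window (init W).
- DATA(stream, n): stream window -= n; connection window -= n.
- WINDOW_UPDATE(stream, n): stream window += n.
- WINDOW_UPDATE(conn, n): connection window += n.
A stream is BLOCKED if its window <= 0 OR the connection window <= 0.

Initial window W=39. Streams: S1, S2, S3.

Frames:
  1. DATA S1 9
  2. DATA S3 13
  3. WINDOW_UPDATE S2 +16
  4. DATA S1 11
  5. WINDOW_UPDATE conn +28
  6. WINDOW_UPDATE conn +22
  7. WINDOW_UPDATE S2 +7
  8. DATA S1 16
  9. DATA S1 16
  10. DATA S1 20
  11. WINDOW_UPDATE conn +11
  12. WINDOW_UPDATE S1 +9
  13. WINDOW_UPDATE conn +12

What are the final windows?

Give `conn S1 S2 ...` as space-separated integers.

Answer: 27 -24 62 26

Derivation:
Op 1: conn=30 S1=30 S2=39 S3=39 blocked=[]
Op 2: conn=17 S1=30 S2=39 S3=26 blocked=[]
Op 3: conn=17 S1=30 S2=55 S3=26 blocked=[]
Op 4: conn=6 S1=19 S2=55 S3=26 blocked=[]
Op 5: conn=34 S1=19 S2=55 S3=26 blocked=[]
Op 6: conn=56 S1=19 S2=55 S3=26 blocked=[]
Op 7: conn=56 S1=19 S2=62 S3=26 blocked=[]
Op 8: conn=40 S1=3 S2=62 S3=26 blocked=[]
Op 9: conn=24 S1=-13 S2=62 S3=26 blocked=[1]
Op 10: conn=4 S1=-33 S2=62 S3=26 blocked=[1]
Op 11: conn=15 S1=-33 S2=62 S3=26 blocked=[1]
Op 12: conn=15 S1=-24 S2=62 S3=26 blocked=[1]
Op 13: conn=27 S1=-24 S2=62 S3=26 blocked=[1]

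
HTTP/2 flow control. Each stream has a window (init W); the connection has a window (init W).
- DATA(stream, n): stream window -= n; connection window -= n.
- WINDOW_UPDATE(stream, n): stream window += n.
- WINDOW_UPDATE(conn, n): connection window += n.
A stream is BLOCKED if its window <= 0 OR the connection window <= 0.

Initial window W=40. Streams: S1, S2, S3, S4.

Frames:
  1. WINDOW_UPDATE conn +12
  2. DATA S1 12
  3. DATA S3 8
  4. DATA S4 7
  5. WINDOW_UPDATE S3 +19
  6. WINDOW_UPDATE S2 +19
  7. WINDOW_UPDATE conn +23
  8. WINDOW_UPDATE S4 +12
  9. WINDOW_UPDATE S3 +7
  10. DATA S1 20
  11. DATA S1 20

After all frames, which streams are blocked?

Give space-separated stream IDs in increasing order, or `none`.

Op 1: conn=52 S1=40 S2=40 S3=40 S4=40 blocked=[]
Op 2: conn=40 S1=28 S2=40 S3=40 S4=40 blocked=[]
Op 3: conn=32 S1=28 S2=40 S3=32 S4=40 blocked=[]
Op 4: conn=25 S1=28 S2=40 S3=32 S4=33 blocked=[]
Op 5: conn=25 S1=28 S2=40 S3=51 S4=33 blocked=[]
Op 6: conn=25 S1=28 S2=59 S3=51 S4=33 blocked=[]
Op 7: conn=48 S1=28 S2=59 S3=51 S4=33 blocked=[]
Op 8: conn=48 S1=28 S2=59 S3=51 S4=45 blocked=[]
Op 9: conn=48 S1=28 S2=59 S3=58 S4=45 blocked=[]
Op 10: conn=28 S1=8 S2=59 S3=58 S4=45 blocked=[]
Op 11: conn=8 S1=-12 S2=59 S3=58 S4=45 blocked=[1]

Answer: S1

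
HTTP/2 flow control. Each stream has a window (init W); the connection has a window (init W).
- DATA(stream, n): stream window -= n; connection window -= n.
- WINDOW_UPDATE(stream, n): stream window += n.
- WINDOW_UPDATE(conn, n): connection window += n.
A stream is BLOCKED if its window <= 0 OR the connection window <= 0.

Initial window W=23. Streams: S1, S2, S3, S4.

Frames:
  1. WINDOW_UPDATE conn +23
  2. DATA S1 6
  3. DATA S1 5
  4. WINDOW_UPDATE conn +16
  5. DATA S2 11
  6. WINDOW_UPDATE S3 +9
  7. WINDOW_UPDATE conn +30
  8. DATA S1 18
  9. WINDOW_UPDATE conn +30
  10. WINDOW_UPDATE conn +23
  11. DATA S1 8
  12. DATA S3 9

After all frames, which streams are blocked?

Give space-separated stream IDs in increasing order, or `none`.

Answer: S1

Derivation:
Op 1: conn=46 S1=23 S2=23 S3=23 S4=23 blocked=[]
Op 2: conn=40 S1=17 S2=23 S3=23 S4=23 blocked=[]
Op 3: conn=35 S1=12 S2=23 S3=23 S4=23 blocked=[]
Op 4: conn=51 S1=12 S2=23 S3=23 S4=23 blocked=[]
Op 5: conn=40 S1=12 S2=12 S3=23 S4=23 blocked=[]
Op 6: conn=40 S1=12 S2=12 S3=32 S4=23 blocked=[]
Op 7: conn=70 S1=12 S2=12 S3=32 S4=23 blocked=[]
Op 8: conn=52 S1=-6 S2=12 S3=32 S4=23 blocked=[1]
Op 9: conn=82 S1=-6 S2=12 S3=32 S4=23 blocked=[1]
Op 10: conn=105 S1=-6 S2=12 S3=32 S4=23 blocked=[1]
Op 11: conn=97 S1=-14 S2=12 S3=32 S4=23 blocked=[1]
Op 12: conn=88 S1=-14 S2=12 S3=23 S4=23 blocked=[1]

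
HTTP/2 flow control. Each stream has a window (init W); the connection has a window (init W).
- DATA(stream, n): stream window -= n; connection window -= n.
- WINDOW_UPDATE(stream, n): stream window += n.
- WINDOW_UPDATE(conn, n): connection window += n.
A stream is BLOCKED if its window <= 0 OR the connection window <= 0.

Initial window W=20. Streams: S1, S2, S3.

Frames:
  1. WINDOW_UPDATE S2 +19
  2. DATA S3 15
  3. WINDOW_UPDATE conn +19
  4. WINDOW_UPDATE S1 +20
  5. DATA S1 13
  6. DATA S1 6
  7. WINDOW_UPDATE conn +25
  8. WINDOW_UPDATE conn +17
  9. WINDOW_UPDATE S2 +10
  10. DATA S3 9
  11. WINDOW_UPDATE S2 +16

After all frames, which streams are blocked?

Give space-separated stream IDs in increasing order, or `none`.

Answer: S3

Derivation:
Op 1: conn=20 S1=20 S2=39 S3=20 blocked=[]
Op 2: conn=5 S1=20 S2=39 S3=5 blocked=[]
Op 3: conn=24 S1=20 S2=39 S3=5 blocked=[]
Op 4: conn=24 S1=40 S2=39 S3=5 blocked=[]
Op 5: conn=11 S1=27 S2=39 S3=5 blocked=[]
Op 6: conn=5 S1=21 S2=39 S3=5 blocked=[]
Op 7: conn=30 S1=21 S2=39 S3=5 blocked=[]
Op 8: conn=47 S1=21 S2=39 S3=5 blocked=[]
Op 9: conn=47 S1=21 S2=49 S3=5 blocked=[]
Op 10: conn=38 S1=21 S2=49 S3=-4 blocked=[3]
Op 11: conn=38 S1=21 S2=65 S3=-4 blocked=[3]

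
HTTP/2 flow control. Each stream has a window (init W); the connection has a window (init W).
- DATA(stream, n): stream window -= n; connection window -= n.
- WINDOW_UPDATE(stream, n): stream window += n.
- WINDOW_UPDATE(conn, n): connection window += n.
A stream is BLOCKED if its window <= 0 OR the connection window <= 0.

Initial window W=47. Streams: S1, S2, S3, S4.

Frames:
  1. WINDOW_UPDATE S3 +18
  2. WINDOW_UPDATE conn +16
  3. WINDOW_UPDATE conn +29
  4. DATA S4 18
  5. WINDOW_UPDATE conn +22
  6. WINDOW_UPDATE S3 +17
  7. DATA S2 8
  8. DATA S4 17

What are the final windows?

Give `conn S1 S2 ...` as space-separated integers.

Answer: 71 47 39 82 12

Derivation:
Op 1: conn=47 S1=47 S2=47 S3=65 S4=47 blocked=[]
Op 2: conn=63 S1=47 S2=47 S3=65 S4=47 blocked=[]
Op 3: conn=92 S1=47 S2=47 S3=65 S4=47 blocked=[]
Op 4: conn=74 S1=47 S2=47 S3=65 S4=29 blocked=[]
Op 5: conn=96 S1=47 S2=47 S3=65 S4=29 blocked=[]
Op 6: conn=96 S1=47 S2=47 S3=82 S4=29 blocked=[]
Op 7: conn=88 S1=47 S2=39 S3=82 S4=29 blocked=[]
Op 8: conn=71 S1=47 S2=39 S3=82 S4=12 blocked=[]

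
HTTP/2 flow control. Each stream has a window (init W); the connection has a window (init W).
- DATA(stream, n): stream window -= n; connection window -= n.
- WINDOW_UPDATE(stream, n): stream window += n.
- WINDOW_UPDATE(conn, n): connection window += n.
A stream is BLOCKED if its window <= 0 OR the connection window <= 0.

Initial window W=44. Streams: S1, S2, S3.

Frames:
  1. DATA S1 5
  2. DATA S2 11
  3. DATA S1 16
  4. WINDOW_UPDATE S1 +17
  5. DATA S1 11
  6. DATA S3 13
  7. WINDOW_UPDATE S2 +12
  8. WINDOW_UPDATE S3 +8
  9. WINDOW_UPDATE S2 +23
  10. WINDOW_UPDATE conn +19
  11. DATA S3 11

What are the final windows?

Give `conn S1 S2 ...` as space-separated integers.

Answer: -4 29 68 28

Derivation:
Op 1: conn=39 S1=39 S2=44 S3=44 blocked=[]
Op 2: conn=28 S1=39 S2=33 S3=44 blocked=[]
Op 3: conn=12 S1=23 S2=33 S3=44 blocked=[]
Op 4: conn=12 S1=40 S2=33 S3=44 blocked=[]
Op 5: conn=1 S1=29 S2=33 S3=44 blocked=[]
Op 6: conn=-12 S1=29 S2=33 S3=31 blocked=[1, 2, 3]
Op 7: conn=-12 S1=29 S2=45 S3=31 blocked=[1, 2, 3]
Op 8: conn=-12 S1=29 S2=45 S3=39 blocked=[1, 2, 3]
Op 9: conn=-12 S1=29 S2=68 S3=39 blocked=[1, 2, 3]
Op 10: conn=7 S1=29 S2=68 S3=39 blocked=[]
Op 11: conn=-4 S1=29 S2=68 S3=28 blocked=[1, 2, 3]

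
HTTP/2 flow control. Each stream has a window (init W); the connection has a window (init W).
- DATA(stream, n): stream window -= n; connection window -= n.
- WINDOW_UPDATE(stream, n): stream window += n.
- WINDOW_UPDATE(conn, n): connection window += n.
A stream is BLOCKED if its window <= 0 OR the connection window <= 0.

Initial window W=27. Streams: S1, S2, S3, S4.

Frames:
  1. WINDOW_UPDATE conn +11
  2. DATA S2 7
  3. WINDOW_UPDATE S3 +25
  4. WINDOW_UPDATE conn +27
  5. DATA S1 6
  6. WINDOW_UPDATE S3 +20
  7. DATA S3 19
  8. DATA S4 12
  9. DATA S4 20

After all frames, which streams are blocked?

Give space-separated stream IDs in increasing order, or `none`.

Answer: S4

Derivation:
Op 1: conn=38 S1=27 S2=27 S3=27 S4=27 blocked=[]
Op 2: conn=31 S1=27 S2=20 S3=27 S4=27 blocked=[]
Op 3: conn=31 S1=27 S2=20 S3=52 S4=27 blocked=[]
Op 4: conn=58 S1=27 S2=20 S3=52 S4=27 blocked=[]
Op 5: conn=52 S1=21 S2=20 S3=52 S4=27 blocked=[]
Op 6: conn=52 S1=21 S2=20 S3=72 S4=27 blocked=[]
Op 7: conn=33 S1=21 S2=20 S3=53 S4=27 blocked=[]
Op 8: conn=21 S1=21 S2=20 S3=53 S4=15 blocked=[]
Op 9: conn=1 S1=21 S2=20 S3=53 S4=-5 blocked=[4]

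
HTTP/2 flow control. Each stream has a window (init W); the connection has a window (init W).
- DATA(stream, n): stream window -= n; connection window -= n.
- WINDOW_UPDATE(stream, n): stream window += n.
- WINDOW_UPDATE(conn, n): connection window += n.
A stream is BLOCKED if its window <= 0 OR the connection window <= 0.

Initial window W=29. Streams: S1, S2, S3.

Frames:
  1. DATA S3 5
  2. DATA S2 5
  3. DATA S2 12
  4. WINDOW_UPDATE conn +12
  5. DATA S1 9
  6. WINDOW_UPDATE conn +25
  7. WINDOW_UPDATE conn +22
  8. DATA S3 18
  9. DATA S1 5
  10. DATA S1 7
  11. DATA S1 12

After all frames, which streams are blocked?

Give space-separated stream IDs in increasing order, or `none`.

Op 1: conn=24 S1=29 S2=29 S3=24 blocked=[]
Op 2: conn=19 S1=29 S2=24 S3=24 blocked=[]
Op 3: conn=7 S1=29 S2=12 S3=24 blocked=[]
Op 4: conn=19 S1=29 S2=12 S3=24 blocked=[]
Op 5: conn=10 S1=20 S2=12 S3=24 blocked=[]
Op 6: conn=35 S1=20 S2=12 S3=24 blocked=[]
Op 7: conn=57 S1=20 S2=12 S3=24 blocked=[]
Op 8: conn=39 S1=20 S2=12 S3=6 blocked=[]
Op 9: conn=34 S1=15 S2=12 S3=6 blocked=[]
Op 10: conn=27 S1=8 S2=12 S3=6 blocked=[]
Op 11: conn=15 S1=-4 S2=12 S3=6 blocked=[1]

Answer: S1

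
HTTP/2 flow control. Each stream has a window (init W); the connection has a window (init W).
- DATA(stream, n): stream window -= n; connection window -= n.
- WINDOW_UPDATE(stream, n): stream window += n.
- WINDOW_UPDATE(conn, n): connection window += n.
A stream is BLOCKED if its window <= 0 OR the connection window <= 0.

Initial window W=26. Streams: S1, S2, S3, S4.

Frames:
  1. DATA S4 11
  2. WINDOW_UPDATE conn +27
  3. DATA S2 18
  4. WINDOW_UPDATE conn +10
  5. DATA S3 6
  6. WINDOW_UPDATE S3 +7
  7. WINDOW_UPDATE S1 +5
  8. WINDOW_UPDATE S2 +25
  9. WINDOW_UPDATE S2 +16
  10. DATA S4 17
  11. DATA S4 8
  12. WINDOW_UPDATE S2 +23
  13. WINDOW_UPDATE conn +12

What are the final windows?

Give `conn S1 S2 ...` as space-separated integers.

Answer: 15 31 72 27 -10

Derivation:
Op 1: conn=15 S1=26 S2=26 S3=26 S4=15 blocked=[]
Op 2: conn=42 S1=26 S2=26 S3=26 S4=15 blocked=[]
Op 3: conn=24 S1=26 S2=8 S3=26 S4=15 blocked=[]
Op 4: conn=34 S1=26 S2=8 S3=26 S4=15 blocked=[]
Op 5: conn=28 S1=26 S2=8 S3=20 S4=15 blocked=[]
Op 6: conn=28 S1=26 S2=8 S3=27 S4=15 blocked=[]
Op 7: conn=28 S1=31 S2=8 S3=27 S4=15 blocked=[]
Op 8: conn=28 S1=31 S2=33 S3=27 S4=15 blocked=[]
Op 9: conn=28 S1=31 S2=49 S3=27 S4=15 blocked=[]
Op 10: conn=11 S1=31 S2=49 S3=27 S4=-2 blocked=[4]
Op 11: conn=3 S1=31 S2=49 S3=27 S4=-10 blocked=[4]
Op 12: conn=3 S1=31 S2=72 S3=27 S4=-10 blocked=[4]
Op 13: conn=15 S1=31 S2=72 S3=27 S4=-10 blocked=[4]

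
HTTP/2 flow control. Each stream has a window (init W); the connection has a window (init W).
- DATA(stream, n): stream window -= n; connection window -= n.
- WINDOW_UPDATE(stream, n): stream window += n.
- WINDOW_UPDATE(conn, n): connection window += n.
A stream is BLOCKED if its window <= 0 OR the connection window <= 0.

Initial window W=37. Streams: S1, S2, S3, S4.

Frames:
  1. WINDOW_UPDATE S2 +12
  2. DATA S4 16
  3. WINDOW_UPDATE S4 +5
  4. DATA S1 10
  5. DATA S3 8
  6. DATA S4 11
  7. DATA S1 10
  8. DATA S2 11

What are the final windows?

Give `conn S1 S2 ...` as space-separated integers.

Answer: -29 17 38 29 15

Derivation:
Op 1: conn=37 S1=37 S2=49 S3=37 S4=37 blocked=[]
Op 2: conn=21 S1=37 S2=49 S3=37 S4=21 blocked=[]
Op 3: conn=21 S1=37 S2=49 S3=37 S4=26 blocked=[]
Op 4: conn=11 S1=27 S2=49 S3=37 S4=26 blocked=[]
Op 5: conn=3 S1=27 S2=49 S3=29 S4=26 blocked=[]
Op 6: conn=-8 S1=27 S2=49 S3=29 S4=15 blocked=[1, 2, 3, 4]
Op 7: conn=-18 S1=17 S2=49 S3=29 S4=15 blocked=[1, 2, 3, 4]
Op 8: conn=-29 S1=17 S2=38 S3=29 S4=15 blocked=[1, 2, 3, 4]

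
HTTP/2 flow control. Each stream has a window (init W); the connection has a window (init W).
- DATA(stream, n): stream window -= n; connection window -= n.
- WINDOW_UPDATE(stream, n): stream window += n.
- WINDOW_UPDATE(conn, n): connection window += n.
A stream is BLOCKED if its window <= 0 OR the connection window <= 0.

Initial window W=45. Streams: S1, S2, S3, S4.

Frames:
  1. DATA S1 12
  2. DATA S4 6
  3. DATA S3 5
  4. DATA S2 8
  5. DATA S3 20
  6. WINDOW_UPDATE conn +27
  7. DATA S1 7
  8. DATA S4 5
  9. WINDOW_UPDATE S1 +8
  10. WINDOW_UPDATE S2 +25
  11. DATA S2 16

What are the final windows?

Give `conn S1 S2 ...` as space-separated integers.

Answer: -7 34 46 20 34

Derivation:
Op 1: conn=33 S1=33 S2=45 S3=45 S4=45 blocked=[]
Op 2: conn=27 S1=33 S2=45 S3=45 S4=39 blocked=[]
Op 3: conn=22 S1=33 S2=45 S3=40 S4=39 blocked=[]
Op 4: conn=14 S1=33 S2=37 S3=40 S4=39 blocked=[]
Op 5: conn=-6 S1=33 S2=37 S3=20 S4=39 blocked=[1, 2, 3, 4]
Op 6: conn=21 S1=33 S2=37 S3=20 S4=39 blocked=[]
Op 7: conn=14 S1=26 S2=37 S3=20 S4=39 blocked=[]
Op 8: conn=9 S1=26 S2=37 S3=20 S4=34 blocked=[]
Op 9: conn=9 S1=34 S2=37 S3=20 S4=34 blocked=[]
Op 10: conn=9 S1=34 S2=62 S3=20 S4=34 blocked=[]
Op 11: conn=-7 S1=34 S2=46 S3=20 S4=34 blocked=[1, 2, 3, 4]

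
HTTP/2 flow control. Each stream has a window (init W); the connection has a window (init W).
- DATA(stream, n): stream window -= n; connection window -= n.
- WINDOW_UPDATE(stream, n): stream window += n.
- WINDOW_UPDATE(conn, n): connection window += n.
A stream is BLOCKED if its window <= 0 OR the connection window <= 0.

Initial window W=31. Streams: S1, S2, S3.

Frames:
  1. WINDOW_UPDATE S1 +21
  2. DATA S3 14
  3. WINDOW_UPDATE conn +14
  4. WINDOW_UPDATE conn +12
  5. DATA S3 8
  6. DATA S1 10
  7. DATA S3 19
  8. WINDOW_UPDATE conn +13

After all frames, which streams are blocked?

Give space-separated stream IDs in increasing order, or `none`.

Answer: S3

Derivation:
Op 1: conn=31 S1=52 S2=31 S3=31 blocked=[]
Op 2: conn=17 S1=52 S2=31 S3=17 blocked=[]
Op 3: conn=31 S1=52 S2=31 S3=17 blocked=[]
Op 4: conn=43 S1=52 S2=31 S3=17 blocked=[]
Op 5: conn=35 S1=52 S2=31 S3=9 blocked=[]
Op 6: conn=25 S1=42 S2=31 S3=9 blocked=[]
Op 7: conn=6 S1=42 S2=31 S3=-10 blocked=[3]
Op 8: conn=19 S1=42 S2=31 S3=-10 blocked=[3]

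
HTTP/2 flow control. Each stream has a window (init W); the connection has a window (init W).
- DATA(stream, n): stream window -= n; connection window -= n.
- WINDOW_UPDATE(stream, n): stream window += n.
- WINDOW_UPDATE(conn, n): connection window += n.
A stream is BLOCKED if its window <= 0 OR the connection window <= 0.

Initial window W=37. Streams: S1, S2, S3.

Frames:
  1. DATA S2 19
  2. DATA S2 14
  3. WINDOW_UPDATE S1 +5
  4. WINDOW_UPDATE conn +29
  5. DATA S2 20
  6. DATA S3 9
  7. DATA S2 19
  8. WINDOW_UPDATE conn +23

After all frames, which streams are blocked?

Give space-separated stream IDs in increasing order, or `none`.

Op 1: conn=18 S1=37 S2=18 S3=37 blocked=[]
Op 2: conn=4 S1=37 S2=4 S3=37 blocked=[]
Op 3: conn=4 S1=42 S2=4 S3=37 blocked=[]
Op 4: conn=33 S1=42 S2=4 S3=37 blocked=[]
Op 5: conn=13 S1=42 S2=-16 S3=37 blocked=[2]
Op 6: conn=4 S1=42 S2=-16 S3=28 blocked=[2]
Op 7: conn=-15 S1=42 S2=-35 S3=28 blocked=[1, 2, 3]
Op 8: conn=8 S1=42 S2=-35 S3=28 blocked=[2]

Answer: S2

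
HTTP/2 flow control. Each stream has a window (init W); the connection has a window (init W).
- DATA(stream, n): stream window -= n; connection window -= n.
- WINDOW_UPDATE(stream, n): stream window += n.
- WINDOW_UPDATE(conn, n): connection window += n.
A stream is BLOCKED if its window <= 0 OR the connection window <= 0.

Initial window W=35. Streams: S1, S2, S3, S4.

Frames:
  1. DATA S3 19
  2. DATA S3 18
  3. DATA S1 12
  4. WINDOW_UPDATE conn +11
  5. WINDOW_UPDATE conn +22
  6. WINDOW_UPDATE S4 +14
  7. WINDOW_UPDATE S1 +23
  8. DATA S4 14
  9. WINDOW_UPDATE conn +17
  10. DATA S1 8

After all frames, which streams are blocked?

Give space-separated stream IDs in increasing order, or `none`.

Answer: S3

Derivation:
Op 1: conn=16 S1=35 S2=35 S3=16 S4=35 blocked=[]
Op 2: conn=-2 S1=35 S2=35 S3=-2 S4=35 blocked=[1, 2, 3, 4]
Op 3: conn=-14 S1=23 S2=35 S3=-2 S4=35 blocked=[1, 2, 3, 4]
Op 4: conn=-3 S1=23 S2=35 S3=-2 S4=35 blocked=[1, 2, 3, 4]
Op 5: conn=19 S1=23 S2=35 S3=-2 S4=35 blocked=[3]
Op 6: conn=19 S1=23 S2=35 S3=-2 S4=49 blocked=[3]
Op 7: conn=19 S1=46 S2=35 S3=-2 S4=49 blocked=[3]
Op 8: conn=5 S1=46 S2=35 S3=-2 S4=35 blocked=[3]
Op 9: conn=22 S1=46 S2=35 S3=-2 S4=35 blocked=[3]
Op 10: conn=14 S1=38 S2=35 S3=-2 S4=35 blocked=[3]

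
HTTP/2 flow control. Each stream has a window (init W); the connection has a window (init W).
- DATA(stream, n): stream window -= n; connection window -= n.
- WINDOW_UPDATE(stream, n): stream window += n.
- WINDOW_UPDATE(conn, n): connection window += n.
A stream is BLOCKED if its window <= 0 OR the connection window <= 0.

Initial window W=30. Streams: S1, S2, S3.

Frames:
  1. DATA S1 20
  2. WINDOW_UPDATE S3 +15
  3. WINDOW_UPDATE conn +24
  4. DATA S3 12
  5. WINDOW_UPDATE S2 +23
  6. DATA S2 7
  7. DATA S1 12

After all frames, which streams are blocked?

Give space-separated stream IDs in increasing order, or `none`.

Op 1: conn=10 S1=10 S2=30 S3=30 blocked=[]
Op 2: conn=10 S1=10 S2=30 S3=45 blocked=[]
Op 3: conn=34 S1=10 S2=30 S3=45 blocked=[]
Op 4: conn=22 S1=10 S2=30 S3=33 blocked=[]
Op 5: conn=22 S1=10 S2=53 S3=33 blocked=[]
Op 6: conn=15 S1=10 S2=46 S3=33 blocked=[]
Op 7: conn=3 S1=-2 S2=46 S3=33 blocked=[1]

Answer: S1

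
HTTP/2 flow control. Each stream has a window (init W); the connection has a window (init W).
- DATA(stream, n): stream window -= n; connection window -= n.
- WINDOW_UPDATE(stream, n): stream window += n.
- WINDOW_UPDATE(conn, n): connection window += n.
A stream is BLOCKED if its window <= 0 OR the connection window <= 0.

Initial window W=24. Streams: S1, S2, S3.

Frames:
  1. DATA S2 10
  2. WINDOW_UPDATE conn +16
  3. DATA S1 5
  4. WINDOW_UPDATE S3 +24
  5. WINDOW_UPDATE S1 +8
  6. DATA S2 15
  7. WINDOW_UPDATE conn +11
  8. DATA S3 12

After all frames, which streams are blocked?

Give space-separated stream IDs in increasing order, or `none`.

Answer: S2

Derivation:
Op 1: conn=14 S1=24 S2=14 S3=24 blocked=[]
Op 2: conn=30 S1=24 S2=14 S3=24 blocked=[]
Op 3: conn=25 S1=19 S2=14 S3=24 blocked=[]
Op 4: conn=25 S1=19 S2=14 S3=48 blocked=[]
Op 5: conn=25 S1=27 S2=14 S3=48 blocked=[]
Op 6: conn=10 S1=27 S2=-1 S3=48 blocked=[2]
Op 7: conn=21 S1=27 S2=-1 S3=48 blocked=[2]
Op 8: conn=9 S1=27 S2=-1 S3=36 blocked=[2]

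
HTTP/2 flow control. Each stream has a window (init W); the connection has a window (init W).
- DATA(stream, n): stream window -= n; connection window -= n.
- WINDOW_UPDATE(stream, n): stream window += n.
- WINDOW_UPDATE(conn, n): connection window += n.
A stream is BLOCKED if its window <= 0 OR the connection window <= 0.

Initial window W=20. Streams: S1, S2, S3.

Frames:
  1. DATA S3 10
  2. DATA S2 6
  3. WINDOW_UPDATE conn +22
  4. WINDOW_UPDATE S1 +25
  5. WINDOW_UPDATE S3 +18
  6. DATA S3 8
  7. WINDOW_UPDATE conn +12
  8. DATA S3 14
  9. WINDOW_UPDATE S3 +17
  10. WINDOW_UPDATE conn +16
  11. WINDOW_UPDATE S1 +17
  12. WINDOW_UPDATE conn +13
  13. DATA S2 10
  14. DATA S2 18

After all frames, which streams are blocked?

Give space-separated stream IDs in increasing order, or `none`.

Answer: S2

Derivation:
Op 1: conn=10 S1=20 S2=20 S3=10 blocked=[]
Op 2: conn=4 S1=20 S2=14 S3=10 blocked=[]
Op 3: conn=26 S1=20 S2=14 S3=10 blocked=[]
Op 4: conn=26 S1=45 S2=14 S3=10 blocked=[]
Op 5: conn=26 S1=45 S2=14 S3=28 blocked=[]
Op 6: conn=18 S1=45 S2=14 S3=20 blocked=[]
Op 7: conn=30 S1=45 S2=14 S3=20 blocked=[]
Op 8: conn=16 S1=45 S2=14 S3=6 blocked=[]
Op 9: conn=16 S1=45 S2=14 S3=23 blocked=[]
Op 10: conn=32 S1=45 S2=14 S3=23 blocked=[]
Op 11: conn=32 S1=62 S2=14 S3=23 blocked=[]
Op 12: conn=45 S1=62 S2=14 S3=23 blocked=[]
Op 13: conn=35 S1=62 S2=4 S3=23 blocked=[]
Op 14: conn=17 S1=62 S2=-14 S3=23 blocked=[2]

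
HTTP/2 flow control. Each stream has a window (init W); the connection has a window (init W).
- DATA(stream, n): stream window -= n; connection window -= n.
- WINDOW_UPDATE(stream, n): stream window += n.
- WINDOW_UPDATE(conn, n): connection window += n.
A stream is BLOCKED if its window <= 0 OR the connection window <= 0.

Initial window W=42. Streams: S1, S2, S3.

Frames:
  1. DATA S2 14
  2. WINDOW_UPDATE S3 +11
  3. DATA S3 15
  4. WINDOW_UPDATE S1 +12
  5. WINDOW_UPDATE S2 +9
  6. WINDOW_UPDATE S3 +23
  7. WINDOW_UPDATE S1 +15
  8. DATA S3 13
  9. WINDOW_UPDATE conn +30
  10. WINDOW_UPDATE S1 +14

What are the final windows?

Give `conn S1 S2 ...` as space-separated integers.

Answer: 30 83 37 48

Derivation:
Op 1: conn=28 S1=42 S2=28 S3=42 blocked=[]
Op 2: conn=28 S1=42 S2=28 S3=53 blocked=[]
Op 3: conn=13 S1=42 S2=28 S3=38 blocked=[]
Op 4: conn=13 S1=54 S2=28 S3=38 blocked=[]
Op 5: conn=13 S1=54 S2=37 S3=38 blocked=[]
Op 6: conn=13 S1=54 S2=37 S3=61 blocked=[]
Op 7: conn=13 S1=69 S2=37 S3=61 blocked=[]
Op 8: conn=0 S1=69 S2=37 S3=48 blocked=[1, 2, 3]
Op 9: conn=30 S1=69 S2=37 S3=48 blocked=[]
Op 10: conn=30 S1=83 S2=37 S3=48 blocked=[]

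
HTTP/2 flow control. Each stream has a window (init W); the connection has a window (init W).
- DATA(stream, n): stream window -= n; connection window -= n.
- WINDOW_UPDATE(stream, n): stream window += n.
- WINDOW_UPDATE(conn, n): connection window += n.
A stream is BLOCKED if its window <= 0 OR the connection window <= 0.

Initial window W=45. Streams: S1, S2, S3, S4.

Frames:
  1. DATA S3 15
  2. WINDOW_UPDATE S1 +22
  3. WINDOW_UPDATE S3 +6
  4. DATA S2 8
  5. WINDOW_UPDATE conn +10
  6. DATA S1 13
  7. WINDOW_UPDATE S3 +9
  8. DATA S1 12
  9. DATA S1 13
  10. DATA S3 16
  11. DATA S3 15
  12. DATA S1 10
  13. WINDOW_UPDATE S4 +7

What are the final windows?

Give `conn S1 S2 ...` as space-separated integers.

Answer: -47 19 37 14 52

Derivation:
Op 1: conn=30 S1=45 S2=45 S3=30 S4=45 blocked=[]
Op 2: conn=30 S1=67 S2=45 S3=30 S4=45 blocked=[]
Op 3: conn=30 S1=67 S2=45 S3=36 S4=45 blocked=[]
Op 4: conn=22 S1=67 S2=37 S3=36 S4=45 blocked=[]
Op 5: conn=32 S1=67 S2=37 S3=36 S4=45 blocked=[]
Op 6: conn=19 S1=54 S2=37 S3=36 S4=45 blocked=[]
Op 7: conn=19 S1=54 S2=37 S3=45 S4=45 blocked=[]
Op 8: conn=7 S1=42 S2=37 S3=45 S4=45 blocked=[]
Op 9: conn=-6 S1=29 S2=37 S3=45 S4=45 blocked=[1, 2, 3, 4]
Op 10: conn=-22 S1=29 S2=37 S3=29 S4=45 blocked=[1, 2, 3, 4]
Op 11: conn=-37 S1=29 S2=37 S3=14 S4=45 blocked=[1, 2, 3, 4]
Op 12: conn=-47 S1=19 S2=37 S3=14 S4=45 blocked=[1, 2, 3, 4]
Op 13: conn=-47 S1=19 S2=37 S3=14 S4=52 blocked=[1, 2, 3, 4]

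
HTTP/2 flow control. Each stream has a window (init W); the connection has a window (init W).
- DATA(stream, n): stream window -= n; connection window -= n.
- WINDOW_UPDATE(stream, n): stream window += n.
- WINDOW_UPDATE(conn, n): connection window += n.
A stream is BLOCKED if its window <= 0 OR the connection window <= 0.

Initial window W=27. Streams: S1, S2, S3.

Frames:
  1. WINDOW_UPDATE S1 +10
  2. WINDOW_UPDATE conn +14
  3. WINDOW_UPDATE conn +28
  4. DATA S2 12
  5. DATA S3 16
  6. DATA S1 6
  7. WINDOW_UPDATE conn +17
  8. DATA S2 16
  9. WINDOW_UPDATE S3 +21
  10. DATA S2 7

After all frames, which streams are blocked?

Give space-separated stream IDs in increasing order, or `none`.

Answer: S2

Derivation:
Op 1: conn=27 S1=37 S2=27 S3=27 blocked=[]
Op 2: conn=41 S1=37 S2=27 S3=27 blocked=[]
Op 3: conn=69 S1=37 S2=27 S3=27 blocked=[]
Op 4: conn=57 S1=37 S2=15 S3=27 blocked=[]
Op 5: conn=41 S1=37 S2=15 S3=11 blocked=[]
Op 6: conn=35 S1=31 S2=15 S3=11 blocked=[]
Op 7: conn=52 S1=31 S2=15 S3=11 blocked=[]
Op 8: conn=36 S1=31 S2=-1 S3=11 blocked=[2]
Op 9: conn=36 S1=31 S2=-1 S3=32 blocked=[2]
Op 10: conn=29 S1=31 S2=-8 S3=32 blocked=[2]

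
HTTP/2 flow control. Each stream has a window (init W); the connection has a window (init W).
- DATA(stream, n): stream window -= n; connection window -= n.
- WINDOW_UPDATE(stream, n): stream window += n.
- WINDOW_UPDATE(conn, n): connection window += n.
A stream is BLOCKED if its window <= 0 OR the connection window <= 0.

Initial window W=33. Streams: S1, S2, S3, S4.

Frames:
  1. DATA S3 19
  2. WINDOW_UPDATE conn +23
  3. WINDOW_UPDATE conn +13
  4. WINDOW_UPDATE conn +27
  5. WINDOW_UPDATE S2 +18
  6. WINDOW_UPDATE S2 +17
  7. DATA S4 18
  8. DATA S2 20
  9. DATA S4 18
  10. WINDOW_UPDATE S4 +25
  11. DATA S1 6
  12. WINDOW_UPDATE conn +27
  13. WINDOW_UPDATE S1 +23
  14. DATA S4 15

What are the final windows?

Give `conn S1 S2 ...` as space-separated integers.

Op 1: conn=14 S1=33 S2=33 S3=14 S4=33 blocked=[]
Op 2: conn=37 S1=33 S2=33 S3=14 S4=33 blocked=[]
Op 3: conn=50 S1=33 S2=33 S3=14 S4=33 blocked=[]
Op 4: conn=77 S1=33 S2=33 S3=14 S4=33 blocked=[]
Op 5: conn=77 S1=33 S2=51 S3=14 S4=33 blocked=[]
Op 6: conn=77 S1=33 S2=68 S3=14 S4=33 blocked=[]
Op 7: conn=59 S1=33 S2=68 S3=14 S4=15 blocked=[]
Op 8: conn=39 S1=33 S2=48 S3=14 S4=15 blocked=[]
Op 9: conn=21 S1=33 S2=48 S3=14 S4=-3 blocked=[4]
Op 10: conn=21 S1=33 S2=48 S3=14 S4=22 blocked=[]
Op 11: conn=15 S1=27 S2=48 S3=14 S4=22 blocked=[]
Op 12: conn=42 S1=27 S2=48 S3=14 S4=22 blocked=[]
Op 13: conn=42 S1=50 S2=48 S3=14 S4=22 blocked=[]
Op 14: conn=27 S1=50 S2=48 S3=14 S4=7 blocked=[]

Answer: 27 50 48 14 7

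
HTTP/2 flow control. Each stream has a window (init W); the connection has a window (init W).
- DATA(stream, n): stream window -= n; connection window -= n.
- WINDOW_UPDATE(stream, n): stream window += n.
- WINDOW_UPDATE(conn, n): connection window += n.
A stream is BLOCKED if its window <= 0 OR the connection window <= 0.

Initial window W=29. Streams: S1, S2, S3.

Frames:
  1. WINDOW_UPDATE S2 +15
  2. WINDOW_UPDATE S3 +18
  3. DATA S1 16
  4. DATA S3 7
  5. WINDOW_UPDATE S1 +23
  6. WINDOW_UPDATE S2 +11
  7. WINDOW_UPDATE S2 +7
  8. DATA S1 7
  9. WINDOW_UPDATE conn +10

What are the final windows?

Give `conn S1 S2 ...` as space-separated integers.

Answer: 9 29 62 40

Derivation:
Op 1: conn=29 S1=29 S2=44 S3=29 blocked=[]
Op 2: conn=29 S1=29 S2=44 S3=47 blocked=[]
Op 3: conn=13 S1=13 S2=44 S3=47 blocked=[]
Op 4: conn=6 S1=13 S2=44 S3=40 blocked=[]
Op 5: conn=6 S1=36 S2=44 S3=40 blocked=[]
Op 6: conn=6 S1=36 S2=55 S3=40 blocked=[]
Op 7: conn=6 S1=36 S2=62 S3=40 blocked=[]
Op 8: conn=-1 S1=29 S2=62 S3=40 blocked=[1, 2, 3]
Op 9: conn=9 S1=29 S2=62 S3=40 blocked=[]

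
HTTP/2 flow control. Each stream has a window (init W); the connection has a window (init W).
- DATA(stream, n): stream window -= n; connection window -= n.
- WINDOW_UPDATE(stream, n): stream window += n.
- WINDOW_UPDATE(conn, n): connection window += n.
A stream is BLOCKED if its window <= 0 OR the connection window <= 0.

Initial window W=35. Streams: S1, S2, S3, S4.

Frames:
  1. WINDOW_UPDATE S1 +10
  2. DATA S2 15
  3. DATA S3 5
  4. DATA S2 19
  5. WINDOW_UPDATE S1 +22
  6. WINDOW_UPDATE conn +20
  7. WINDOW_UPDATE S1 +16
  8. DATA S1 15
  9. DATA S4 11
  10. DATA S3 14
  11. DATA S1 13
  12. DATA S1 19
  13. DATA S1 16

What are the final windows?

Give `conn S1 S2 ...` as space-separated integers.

Answer: -72 20 1 16 24

Derivation:
Op 1: conn=35 S1=45 S2=35 S3=35 S4=35 blocked=[]
Op 2: conn=20 S1=45 S2=20 S3=35 S4=35 blocked=[]
Op 3: conn=15 S1=45 S2=20 S3=30 S4=35 blocked=[]
Op 4: conn=-4 S1=45 S2=1 S3=30 S4=35 blocked=[1, 2, 3, 4]
Op 5: conn=-4 S1=67 S2=1 S3=30 S4=35 blocked=[1, 2, 3, 4]
Op 6: conn=16 S1=67 S2=1 S3=30 S4=35 blocked=[]
Op 7: conn=16 S1=83 S2=1 S3=30 S4=35 blocked=[]
Op 8: conn=1 S1=68 S2=1 S3=30 S4=35 blocked=[]
Op 9: conn=-10 S1=68 S2=1 S3=30 S4=24 blocked=[1, 2, 3, 4]
Op 10: conn=-24 S1=68 S2=1 S3=16 S4=24 blocked=[1, 2, 3, 4]
Op 11: conn=-37 S1=55 S2=1 S3=16 S4=24 blocked=[1, 2, 3, 4]
Op 12: conn=-56 S1=36 S2=1 S3=16 S4=24 blocked=[1, 2, 3, 4]
Op 13: conn=-72 S1=20 S2=1 S3=16 S4=24 blocked=[1, 2, 3, 4]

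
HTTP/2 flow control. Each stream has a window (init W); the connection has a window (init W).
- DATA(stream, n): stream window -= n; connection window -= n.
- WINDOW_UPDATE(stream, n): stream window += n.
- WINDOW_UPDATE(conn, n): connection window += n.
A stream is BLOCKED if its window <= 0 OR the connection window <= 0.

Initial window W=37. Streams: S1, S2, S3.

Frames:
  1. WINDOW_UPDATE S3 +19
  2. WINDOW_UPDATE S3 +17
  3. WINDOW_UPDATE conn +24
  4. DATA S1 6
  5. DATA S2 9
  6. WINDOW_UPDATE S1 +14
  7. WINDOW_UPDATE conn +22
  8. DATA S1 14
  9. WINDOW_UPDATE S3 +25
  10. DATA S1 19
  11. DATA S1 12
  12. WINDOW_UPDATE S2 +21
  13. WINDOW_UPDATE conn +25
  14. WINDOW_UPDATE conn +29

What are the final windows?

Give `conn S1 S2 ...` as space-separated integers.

Answer: 77 0 49 98

Derivation:
Op 1: conn=37 S1=37 S2=37 S3=56 blocked=[]
Op 2: conn=37 S1=37 S2=37 S3=73 blocked=[]
Op 3: conn=61 S1=37 S2=37 S3=73 blocked=[]
Op 4: conn=55 S1=31 S2=37 S3=73 blocked=[]
Op 5: conn=46 S1=31 S2=28 S3=73 blocked=[]
Op 6: conn=46 S1=45 S2=28 S3=73 blocked=[]
Op 7: conn=68 S1=45 S2=28 S3=73 blocked=[]
Op 8: conn=54 S1=31 S2=28 S3=73 blocked=[]
Op 9: conn=54 S1=31 S2=28 S3=98 blocked=[]
Op 10: conn=35 S1=12 S2=28 S3=98 blocked=[]
Op 11: conn=23 S1=0 S2=28 S3=98 blocked=[1]
Op 12: conn=23 S1=0 S2=49 S3=98 blocked=[1]
Op 13: conn=48 S1=0 S2=49 S3=98 blocked=[1]
Op 14: conn=77 S1=0 S2=49 S3=98 blocked=[1]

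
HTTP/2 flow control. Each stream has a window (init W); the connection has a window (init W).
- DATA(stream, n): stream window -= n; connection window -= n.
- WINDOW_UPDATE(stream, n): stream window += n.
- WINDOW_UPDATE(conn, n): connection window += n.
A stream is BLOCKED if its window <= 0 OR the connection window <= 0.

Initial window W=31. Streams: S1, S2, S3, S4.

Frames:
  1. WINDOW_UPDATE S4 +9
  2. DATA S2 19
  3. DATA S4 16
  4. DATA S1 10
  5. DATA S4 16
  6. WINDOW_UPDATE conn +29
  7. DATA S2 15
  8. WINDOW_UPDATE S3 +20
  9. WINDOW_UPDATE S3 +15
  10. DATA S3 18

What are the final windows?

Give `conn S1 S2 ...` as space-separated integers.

Op 1: conn=31 S1=31 S2=31 S3=31 S4=40 blocked=[]
Op 2: conn=12 S1=31 S2=12 S3=31 S4=40 blocked=[]
Op 3: conn=-4 S1=31 S2=12 S3=31 S4=24 blocked=[1, 2, 3, 4]
Op 4: conn=-14 S1=21 S2=12 S3=31 S4=24 blocked=[1, 2, 3, 4]
Op 5: conn=-30 S1=21 S2=12 S3=31 S4=8 blocked=[1, 2, 3, 4]
Op 6: conn=-1 S1=21 S2=12 S3=31 S4=8 blocked=[1, 2, 3, 4]
Op 7: conn=-16 S1=21 S2=-3 S3=31 S4=8 blocked=[1, 2, 3, 4]
Op 8: conn=-16 S1=21 S2=-3 S3=51 S4=8 blocked=[1, 2, 3, 4]
Op 9: conn=-16 S1=21 S2=-3 S3=66 S4=8 blocked=[1, 2, 3, 4]
Op 10: conn=-34 S1=21 S2=-3 S3=48 S4=8 blocked=[1, 2, 3, 4]

Answer: -34 21 -3 48 8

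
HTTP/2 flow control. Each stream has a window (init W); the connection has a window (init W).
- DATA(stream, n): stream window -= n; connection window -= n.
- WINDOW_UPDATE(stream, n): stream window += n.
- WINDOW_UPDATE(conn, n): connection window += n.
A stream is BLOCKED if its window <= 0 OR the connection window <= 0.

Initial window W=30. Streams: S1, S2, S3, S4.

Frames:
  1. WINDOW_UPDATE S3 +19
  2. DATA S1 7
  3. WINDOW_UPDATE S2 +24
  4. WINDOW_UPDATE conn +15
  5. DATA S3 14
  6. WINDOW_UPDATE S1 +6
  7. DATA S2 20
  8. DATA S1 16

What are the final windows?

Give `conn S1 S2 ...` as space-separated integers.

Answer: -12 13 34 35 30

Derivation:
Op 1: conn=30 S1=30 S2=30 S3=49 S4=30 blocked=[]
Op 2: conn=23 S1=23 S2=30 S3=49 S4=30 blocked=[]
Op 3: conn=23 S1=23 S2=54 S3=49 S4=30 blocked=[]
Op 4: conn=38 S1=23 S2=54 S3=49 S4=30 blocked=[]
Op 5: conn=24 S1=23 S2=54 S3=35 S4=30 blocked=[]
Op 6: conn=24 S1=29 S2=54 S3=35 S4=30 blocked=[]
Op 7: conn=4 S1=29 S2=34 S3=35 S4=30 blocked=[]
Op 8: conn=-12 S1=13 S2=34 S3=35 S4=30 blocked=[1, 2, 3, 4]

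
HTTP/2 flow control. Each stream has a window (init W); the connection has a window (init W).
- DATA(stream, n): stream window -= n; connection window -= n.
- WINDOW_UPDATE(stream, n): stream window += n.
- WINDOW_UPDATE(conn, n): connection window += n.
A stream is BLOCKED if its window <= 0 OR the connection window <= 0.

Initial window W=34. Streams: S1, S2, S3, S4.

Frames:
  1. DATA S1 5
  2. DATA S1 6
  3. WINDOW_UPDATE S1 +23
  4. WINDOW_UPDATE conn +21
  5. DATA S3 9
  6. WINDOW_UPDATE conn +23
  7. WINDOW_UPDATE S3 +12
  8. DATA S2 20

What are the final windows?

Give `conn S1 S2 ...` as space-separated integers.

Answer: 38 46 14 37 34

Derivation:
Op 1: conn=29 S1=29 S2=34 S3=34 S4=34 blocked=[]
Op 2: conn=23 S1=23 S2=34 S3=34 S4=34 blocked=[]
Op 3: conn=23 S1=46 S2=34 S3=34 S4=34 blocked=[]
Op 4: conn=44 S1=46 S2=34 S3=34 S4=34 blocked=[]
Op 5: conn=35 S1=46 S2=34 S3=25 S4=34 blocked=[]
Op 6: conn=58 S1=46 S2=34 S3=25 S4=34 blocked=[]
Op 7: conn=58 S1=46 S2=34 S3=37 S4=34 blocked=[]
Op 8: conn=38 S1=46 S2=14 S3=37 S4=34 blocked=[]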